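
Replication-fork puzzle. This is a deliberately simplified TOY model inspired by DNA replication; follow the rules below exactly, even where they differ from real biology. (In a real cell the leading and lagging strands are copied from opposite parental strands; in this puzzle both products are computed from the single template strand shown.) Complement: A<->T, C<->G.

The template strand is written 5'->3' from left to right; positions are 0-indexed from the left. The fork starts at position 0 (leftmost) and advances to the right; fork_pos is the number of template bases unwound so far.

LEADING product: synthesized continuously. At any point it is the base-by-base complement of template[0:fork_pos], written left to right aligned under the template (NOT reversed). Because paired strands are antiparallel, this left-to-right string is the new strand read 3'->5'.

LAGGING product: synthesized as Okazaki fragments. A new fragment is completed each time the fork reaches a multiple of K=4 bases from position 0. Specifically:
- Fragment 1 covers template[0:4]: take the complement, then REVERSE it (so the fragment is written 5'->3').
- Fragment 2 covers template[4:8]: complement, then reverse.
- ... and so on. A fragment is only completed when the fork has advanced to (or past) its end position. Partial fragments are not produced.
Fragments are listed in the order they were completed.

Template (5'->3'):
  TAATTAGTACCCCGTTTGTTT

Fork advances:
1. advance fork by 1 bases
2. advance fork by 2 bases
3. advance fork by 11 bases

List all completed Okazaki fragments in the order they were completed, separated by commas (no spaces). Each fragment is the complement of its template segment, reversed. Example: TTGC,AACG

Step 1: advance 1 -> fork_pos = 0 + 1 = 1. Next multiple of 4 is 4 (not reached); still 0 fragment(s).
Step 2: advance 2 -> fork_pos = 1 + 2 = 3. Next multiple of 4 is 4 (not reached); still 0 fragment(s).
Step 3: advance 11 -> fork_pos = 3 + 11 = 14. Reached multiple(s) of 4: 4, 8, 12 -> fragments 1-3 completed (3 total).
Final fork_pos = 14, so 3 fragment(s) are complete. Build each: template segment -> complement -> reverse.
Fragment 1: template[0:4] = TAAT -> complement ATTA -> reversed ATTA
Fragment 2: template[4:8] = TAGT -> complement ATCA -> reversed ACTA
Fragment 3: template[8:12] = ACCC -> complement TGGG -> reversed GGGT

Answer: ATTA,ACTA,GGGT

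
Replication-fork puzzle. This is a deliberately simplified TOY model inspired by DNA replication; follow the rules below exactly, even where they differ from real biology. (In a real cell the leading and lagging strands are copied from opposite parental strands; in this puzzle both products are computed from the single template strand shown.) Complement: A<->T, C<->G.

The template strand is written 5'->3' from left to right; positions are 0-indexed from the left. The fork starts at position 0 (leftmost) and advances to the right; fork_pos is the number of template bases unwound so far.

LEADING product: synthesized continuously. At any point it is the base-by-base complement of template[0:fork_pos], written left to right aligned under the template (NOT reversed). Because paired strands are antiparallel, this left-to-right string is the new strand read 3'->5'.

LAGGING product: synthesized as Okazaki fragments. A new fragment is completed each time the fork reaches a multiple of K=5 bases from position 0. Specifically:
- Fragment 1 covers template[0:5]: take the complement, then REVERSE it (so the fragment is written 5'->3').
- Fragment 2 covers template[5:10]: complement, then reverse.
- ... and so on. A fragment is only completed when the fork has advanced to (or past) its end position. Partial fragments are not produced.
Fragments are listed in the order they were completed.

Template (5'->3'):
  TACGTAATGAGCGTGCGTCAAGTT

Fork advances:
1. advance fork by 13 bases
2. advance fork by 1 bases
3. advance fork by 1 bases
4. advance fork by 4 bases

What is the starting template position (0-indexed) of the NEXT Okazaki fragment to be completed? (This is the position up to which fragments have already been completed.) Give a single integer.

Step 1: advance 13 -> fork_pos = 0 + 13 = 13. Reached multiple(s) of 5: 5, 10 -> fragments 1-2 completed (2 total).
Step 2: advance 1 -> fork_pos = 13 + 1 = 14. Next multiple of 5 is 15 (not reached); still 2 fragment(s).
Step 3: advance 1 -> fork_pos = 14 + 1 = 15. Reached multiple(s) of 5: 15 -> fragment 3 completed (3 total).
Step 4: advance 4 -> fork_pos = 15 + 4 = 19. Next multiple of 5 is 20 (not reached); still 3 fragment(s).
3 fragment(s) completed, covering template[0:15] (3 x 5 = 15). The next fragment, fragment 4, covers template[15:20], so it starts at position 15.

Answer: 15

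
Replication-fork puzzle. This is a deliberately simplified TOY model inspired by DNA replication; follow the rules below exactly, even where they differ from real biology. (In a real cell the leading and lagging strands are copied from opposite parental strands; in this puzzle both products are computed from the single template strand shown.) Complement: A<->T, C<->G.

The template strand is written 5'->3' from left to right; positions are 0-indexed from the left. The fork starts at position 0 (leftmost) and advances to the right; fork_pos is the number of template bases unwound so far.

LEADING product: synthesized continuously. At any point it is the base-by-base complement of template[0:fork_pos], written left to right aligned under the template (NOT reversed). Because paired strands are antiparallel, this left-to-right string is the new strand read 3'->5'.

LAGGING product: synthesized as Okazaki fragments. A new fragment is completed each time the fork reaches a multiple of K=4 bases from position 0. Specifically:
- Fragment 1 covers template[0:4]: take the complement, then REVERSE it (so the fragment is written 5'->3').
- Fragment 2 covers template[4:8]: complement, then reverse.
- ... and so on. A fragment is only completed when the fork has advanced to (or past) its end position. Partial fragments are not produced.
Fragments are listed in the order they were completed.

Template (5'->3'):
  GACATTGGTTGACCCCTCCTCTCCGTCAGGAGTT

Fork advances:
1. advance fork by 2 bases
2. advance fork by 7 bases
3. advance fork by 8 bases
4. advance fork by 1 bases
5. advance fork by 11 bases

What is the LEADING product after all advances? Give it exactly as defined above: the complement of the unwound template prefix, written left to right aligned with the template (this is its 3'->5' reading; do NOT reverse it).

Answer: CTGTAACCAACTGGGGAGGAGAGGCAGTC

Derivation:
Step 1: advance 2 -> fork_pos = 0 + 2 = 2.
Step 2: advance 7 -> fork_pos = 2 + 7 = 9.
Step 3: advance 8 -> fork_pos = 9 + 8 = 17.
Step 4: advance 1 -> fork_pos = 17 + 1 = 18.
Step 5: advance 11 -> fork_pos = 18 + 11 = 29.
Unwound prefix: template[0:29] = GACATTGGTTGACCCCTCCTCTCCGTCAG
Complement it base by base (A<->T, C<->G), keeping left-to-right order:
  [0:5] GACAT -> CTGTA
  [5:10] TGGTT -> ACCAA
  [10:15] GACCC -> CTGGG
  [15:20] CTCCT -> GAGGA
  [20:25] CTCCG -> GAGGC
  [25:29] TCAG -> AGTC
Concatenate: CTGTAACCAACTGGGGAGGAGAGGCAGTC (length 29; written aligned with the template, i.e. 3'->5').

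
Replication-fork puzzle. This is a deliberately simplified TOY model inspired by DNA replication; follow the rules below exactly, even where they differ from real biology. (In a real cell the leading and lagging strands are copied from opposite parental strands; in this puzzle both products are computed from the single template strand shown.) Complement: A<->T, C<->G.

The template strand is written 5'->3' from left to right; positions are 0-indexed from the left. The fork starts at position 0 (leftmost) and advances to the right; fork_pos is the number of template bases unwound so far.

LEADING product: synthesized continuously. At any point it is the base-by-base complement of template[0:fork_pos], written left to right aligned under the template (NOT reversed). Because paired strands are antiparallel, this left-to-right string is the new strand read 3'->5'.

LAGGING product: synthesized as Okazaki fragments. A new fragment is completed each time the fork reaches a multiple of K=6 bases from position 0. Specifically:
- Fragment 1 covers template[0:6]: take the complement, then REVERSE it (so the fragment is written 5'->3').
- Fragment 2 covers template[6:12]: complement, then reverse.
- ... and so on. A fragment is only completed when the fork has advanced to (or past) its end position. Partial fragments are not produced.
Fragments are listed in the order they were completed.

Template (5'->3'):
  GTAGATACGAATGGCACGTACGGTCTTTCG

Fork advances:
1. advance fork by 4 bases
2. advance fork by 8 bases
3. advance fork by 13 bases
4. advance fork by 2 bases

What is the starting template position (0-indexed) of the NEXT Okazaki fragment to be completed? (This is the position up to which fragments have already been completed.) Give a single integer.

Answer: 24

Derivation:
Step 1: advance 4 -> fork_pos = 0 + 4 = 4. Next multiple of 6 is 6 (not reached); still 0 fragment(s).
Step 2: advance 8 -> fork_pos = 4 + 8 = 12. Reached multiple(s) of 6: 6, 12 -> fragments 1-2 completed (2 total).
Step 3: advance 13 -> fork_pos = 12 + 13 = 25. Reached multiple(s) of 6: 18, 24 -> fragments 3-4 completed (4 total).
Step 4: advance 2 -> fork_pos = 25 + 2 = 27. Next multiple of 6 is 30 (not reached); still 4 fragment(s).
4 fragment(s) completed, covering template[0:24] (4 x 6 = 24). The next fragment, fragment 5, covers template[24:30], so it starts at position 24.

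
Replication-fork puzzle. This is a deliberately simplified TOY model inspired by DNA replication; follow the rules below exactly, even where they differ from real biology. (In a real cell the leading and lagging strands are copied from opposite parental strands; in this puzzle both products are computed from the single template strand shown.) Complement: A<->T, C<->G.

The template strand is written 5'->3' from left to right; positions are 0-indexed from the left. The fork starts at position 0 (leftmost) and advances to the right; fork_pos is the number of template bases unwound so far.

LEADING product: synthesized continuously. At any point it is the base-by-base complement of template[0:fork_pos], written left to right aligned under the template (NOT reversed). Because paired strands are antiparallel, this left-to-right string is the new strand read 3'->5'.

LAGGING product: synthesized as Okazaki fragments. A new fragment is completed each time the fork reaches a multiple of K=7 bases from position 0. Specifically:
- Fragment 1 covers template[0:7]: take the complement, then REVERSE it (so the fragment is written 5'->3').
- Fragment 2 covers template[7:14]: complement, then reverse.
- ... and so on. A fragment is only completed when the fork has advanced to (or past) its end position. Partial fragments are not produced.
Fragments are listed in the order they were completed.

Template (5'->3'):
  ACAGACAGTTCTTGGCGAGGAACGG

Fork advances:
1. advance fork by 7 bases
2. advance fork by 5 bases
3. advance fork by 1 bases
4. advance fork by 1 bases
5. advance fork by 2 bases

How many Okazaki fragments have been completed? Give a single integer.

Answer: 2

Derivation:
Step 1: advance 7 -> fork_pos = 0 + 7 = 7. Reached multiple(s) of 7: 7 -> fragment 1 completed (1 total).
Step 2: advance 5 -> fork_pos = 7 + 5 = 12. Next multiple of 7 is 14 (not reached); still 1 fragment(s).
Step 3: advance 1 -> fork_pos = 12 + 1 = 13. Next multiple of 7 is 14 (not reached); still 1 fragment(s).
Step 4: advance 1 -> fork_pos = 13 + 1 = 14. Reached multiple(s) of 7: 14 -> fragment 2 completed (2 total).
Step 5: advance 2 -> fork_pos = 14 + 2 = 16. Next multiple of 7 is 21 (not reached); still 2 fragment(s).
Check: final fork_pos = 16; the multiples of 7 that are <= 16 are 7..14 -> 16 // 7 = 2 completed fragment(s).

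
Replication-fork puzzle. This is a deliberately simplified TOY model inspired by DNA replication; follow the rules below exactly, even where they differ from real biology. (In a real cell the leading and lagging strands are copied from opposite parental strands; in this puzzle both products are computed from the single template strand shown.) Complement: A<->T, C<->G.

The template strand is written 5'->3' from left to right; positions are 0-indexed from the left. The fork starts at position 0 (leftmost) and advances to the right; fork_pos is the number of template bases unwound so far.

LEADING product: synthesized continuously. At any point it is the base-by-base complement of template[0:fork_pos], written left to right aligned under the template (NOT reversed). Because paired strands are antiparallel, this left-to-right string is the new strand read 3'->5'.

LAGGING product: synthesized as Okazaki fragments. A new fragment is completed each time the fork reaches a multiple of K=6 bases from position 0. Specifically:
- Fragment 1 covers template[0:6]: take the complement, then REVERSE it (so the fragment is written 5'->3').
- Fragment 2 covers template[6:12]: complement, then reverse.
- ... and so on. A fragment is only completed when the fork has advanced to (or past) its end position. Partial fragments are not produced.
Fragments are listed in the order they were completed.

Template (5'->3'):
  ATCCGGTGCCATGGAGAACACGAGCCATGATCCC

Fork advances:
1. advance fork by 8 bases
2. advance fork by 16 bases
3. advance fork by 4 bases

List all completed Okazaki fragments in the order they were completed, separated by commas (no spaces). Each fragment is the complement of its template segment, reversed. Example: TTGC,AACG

Step 1: advance 8 -> fork_pos = 0 + 8 = 8. Reached multiple(s) of 6: 6 -> fragment 1 completed (1 total).
Step 2: advance 16 -> fork_pos = 8 + 16 = 24. Reached multiple(s) of 6: 12, 18, 24 -> fragments 2-4 completed (4 total).
Step 3: advance 4 -> fork_pos = 24 + 4 = 28. Next multiple of 6 is 30 (not reached); still 4 fragment(s).
Final fork_pos = 28, so 4 fragment(s) are complete. Build each: template segment -> complement -> reverse.
Fragment 1: template[0:6] = ATCCGG -> complement TAGGCC -> reversed CCGGAT
Fragment 2: template[6:12] = TGCCAT -> complement ACGGTA -> reversed ATGGCA
Fragment 3: template[12:18] = GGAGAA -> complement CCTCTT -> reversed TTCTCC
Fragment 4: template[18:24] = CACGAG -> complement GTGCTC -> reversed CTCGTG

Answer: CCGGAT,ATGGCA,TTCTCC,CTCGTG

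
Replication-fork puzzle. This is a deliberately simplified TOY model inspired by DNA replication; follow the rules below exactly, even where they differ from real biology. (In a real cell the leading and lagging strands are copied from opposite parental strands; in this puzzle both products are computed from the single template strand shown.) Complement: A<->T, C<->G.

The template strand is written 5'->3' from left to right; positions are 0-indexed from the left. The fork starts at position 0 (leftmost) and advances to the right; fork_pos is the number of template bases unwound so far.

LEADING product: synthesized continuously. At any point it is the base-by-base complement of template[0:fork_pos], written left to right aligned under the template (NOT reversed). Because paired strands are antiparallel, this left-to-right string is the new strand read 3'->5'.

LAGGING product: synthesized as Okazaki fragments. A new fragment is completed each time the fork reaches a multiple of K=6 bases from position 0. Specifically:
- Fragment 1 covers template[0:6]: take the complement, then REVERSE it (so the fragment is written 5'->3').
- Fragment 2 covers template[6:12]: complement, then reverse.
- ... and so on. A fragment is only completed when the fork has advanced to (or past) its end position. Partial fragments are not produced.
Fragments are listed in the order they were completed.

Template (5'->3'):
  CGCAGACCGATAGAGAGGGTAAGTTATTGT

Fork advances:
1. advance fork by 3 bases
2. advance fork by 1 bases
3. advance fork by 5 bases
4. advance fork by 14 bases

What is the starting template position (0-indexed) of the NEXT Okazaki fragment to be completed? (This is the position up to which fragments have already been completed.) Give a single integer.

Answer: 18

Derivation:
Step 1: advance 3 -> fork_pos = 0 + 3 = 3. Next multiple of 6 is 6 (not reached); still 0 fragment(s).
Step 2: advance 1 -> fork_pos = 3 + 1 = 4. Next multiple of 6 is 6 (not reached); still 0 fragment(s).
Step 3: advance 5 -> fork_pos = 4 + 5 = 9. Reached multiple(s) of 6: 6 -> fragment 1 completed (1 total).
Step 4: advance 14 -> fork_pos = 9 + 14 = 23. Reached multiple(s) of 6: 12, 18 -> fragments 2-3 completed (3 total).
3 fragment(s) completed, covering template[0:18] (3 x 6 = 18). The next fragment, fragment 4, covers template[18:24], so it starts at position 18.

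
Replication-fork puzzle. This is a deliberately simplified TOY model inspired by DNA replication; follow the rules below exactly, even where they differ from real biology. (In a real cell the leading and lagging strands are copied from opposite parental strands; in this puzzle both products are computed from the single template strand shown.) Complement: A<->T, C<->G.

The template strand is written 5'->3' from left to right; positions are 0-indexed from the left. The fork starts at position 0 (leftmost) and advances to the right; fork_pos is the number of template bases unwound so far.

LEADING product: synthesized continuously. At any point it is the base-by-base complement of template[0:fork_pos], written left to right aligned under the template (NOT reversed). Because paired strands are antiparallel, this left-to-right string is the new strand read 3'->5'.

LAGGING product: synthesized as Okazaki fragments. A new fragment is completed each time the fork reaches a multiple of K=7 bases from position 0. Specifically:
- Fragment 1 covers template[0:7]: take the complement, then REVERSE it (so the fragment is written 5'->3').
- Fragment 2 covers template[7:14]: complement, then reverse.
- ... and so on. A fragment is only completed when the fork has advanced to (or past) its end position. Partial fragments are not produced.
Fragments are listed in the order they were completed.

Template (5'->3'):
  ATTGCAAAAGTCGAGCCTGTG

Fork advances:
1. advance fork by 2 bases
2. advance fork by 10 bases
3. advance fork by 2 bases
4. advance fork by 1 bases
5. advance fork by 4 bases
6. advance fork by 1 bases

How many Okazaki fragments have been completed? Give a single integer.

Step 1: advance 2 -> fork_pos = 0 + 2 = 2. Next multiple of 7 is 7 (not reached); still 0 fragment(s).
Step 2: advance 10 -> fork_pos = 2 + 10 = 12. Reached multiple(s) of 7: 7 -> fragment 1 completed (1 total).
Step 3: advance 2 -> fork_pos = 12 + 2 = 14. Reached multiple(s) of 7: 14 -> fragment 2 completed (2 total).
Step 4: advance 1 -> fork_pos = 14 + 1 = 15. Next multiple of 7 is 21 (not reached); still 2 fragment(s).
Step 5: advance 4 -> fork_pos = 15 + 4 = 19. Next multiple of 7 is 21 (not reached); still 2 fragment(s).
Step 6: advance 1 -> fork_pos = 19 + 1 = 20. Next multiple of 7 is 21 (not reached); still 2 fragment(s).
Check: final fork_pos = 20; the multiples of 7 that are <= 20 are 7..14 -> 20 // 7 = 2 completed fragment(s).

Answer: 2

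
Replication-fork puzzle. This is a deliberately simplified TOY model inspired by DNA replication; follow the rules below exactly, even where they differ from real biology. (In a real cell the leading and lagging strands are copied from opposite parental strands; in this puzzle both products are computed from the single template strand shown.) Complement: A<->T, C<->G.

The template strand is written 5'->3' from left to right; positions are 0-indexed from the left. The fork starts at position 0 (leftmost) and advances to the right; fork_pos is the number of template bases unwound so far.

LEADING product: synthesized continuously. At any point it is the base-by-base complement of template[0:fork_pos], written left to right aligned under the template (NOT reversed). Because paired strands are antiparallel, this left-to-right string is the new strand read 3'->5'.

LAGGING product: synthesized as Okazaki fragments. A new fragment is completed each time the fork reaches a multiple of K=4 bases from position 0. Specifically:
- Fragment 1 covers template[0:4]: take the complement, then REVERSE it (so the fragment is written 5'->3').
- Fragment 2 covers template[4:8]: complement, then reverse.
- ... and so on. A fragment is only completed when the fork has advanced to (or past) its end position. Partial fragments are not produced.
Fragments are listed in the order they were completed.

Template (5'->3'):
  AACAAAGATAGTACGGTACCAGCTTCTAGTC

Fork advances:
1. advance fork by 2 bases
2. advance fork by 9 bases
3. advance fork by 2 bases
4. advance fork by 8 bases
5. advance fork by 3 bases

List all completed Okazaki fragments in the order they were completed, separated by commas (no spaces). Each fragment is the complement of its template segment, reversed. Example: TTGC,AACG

Step 1: advance 2 -> fork_pos = 0 + 2 = 2. Next multiple of 4 is 4 (not reached); still 0 fragment(s).
Step 2: advance 9 -> fork_pos = 2 + 9 = 11. Reached multiple(s) of 4: 4, 8 -> fragments 1-2 completed (2 total).
Step 3: advance 2 -> fork_pos = 11 + 2 = 13. Reached multiple(s) of 4: 12 -> fragment 3 completed (3 total).
Step 4: advance 8 -> fork_pos = 13 + 8 = 21. Reached multiple(s) of 4: 16, 20 -> fragments 4-5 completed (5 total).
Step 5: advance 3 -> fork_pos = 21 + 3 = 24. Reached multiple(s) of 4: 24 -> fragment 6 completed (6 total).
Final fork_pos = 24, so 6 fragment(s) are complete. Build each: template segment -> complement -> reverse.
Fragment 1: template[0:4] = AACA -> complement TTGT -> reversed TGTT
Fragment 2: template[4:8] = AAGA -> complement TTCT -> reversed TCTT
Fragment 3: template[8:12] = TAGT -> complement ATCA -> reversed ACTA
Fragment 4: template[12:16] = ACGG -> complement TGCC -> reversed CCGT
Fragment 5: template[16:20] = TACC -> complement ATGG -> reversed GGTA
Fragment 6: template[20:24] = AGCT -> complement TCGA -> reversed AGCT

Answer: TGTT,TCTT,ACTA,CCGT,GGTA,AGCT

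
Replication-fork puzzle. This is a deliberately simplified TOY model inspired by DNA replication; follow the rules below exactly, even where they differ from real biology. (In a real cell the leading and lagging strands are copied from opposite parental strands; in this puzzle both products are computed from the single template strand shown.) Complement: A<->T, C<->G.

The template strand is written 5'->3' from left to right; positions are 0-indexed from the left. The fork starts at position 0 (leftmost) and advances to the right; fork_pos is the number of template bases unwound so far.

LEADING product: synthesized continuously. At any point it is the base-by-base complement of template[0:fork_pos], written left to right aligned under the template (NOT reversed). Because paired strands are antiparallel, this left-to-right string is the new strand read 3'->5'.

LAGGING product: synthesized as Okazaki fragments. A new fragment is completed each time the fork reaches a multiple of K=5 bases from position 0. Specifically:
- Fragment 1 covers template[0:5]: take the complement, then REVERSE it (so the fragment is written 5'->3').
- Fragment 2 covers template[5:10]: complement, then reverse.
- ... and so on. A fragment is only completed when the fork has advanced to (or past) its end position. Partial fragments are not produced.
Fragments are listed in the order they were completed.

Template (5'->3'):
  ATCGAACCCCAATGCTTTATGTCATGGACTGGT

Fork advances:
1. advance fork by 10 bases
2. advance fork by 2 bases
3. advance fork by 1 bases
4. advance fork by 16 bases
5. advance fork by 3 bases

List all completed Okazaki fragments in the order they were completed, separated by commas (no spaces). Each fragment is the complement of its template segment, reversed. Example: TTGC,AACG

Answer: TCGAT,GGGGT,GCATT,ATAAA,ATGAC,AGTCC

Derivation:
Step 1: advance 10 -> fork_pos = 0 + 10 = 10. Reached multiple(s) of 5: 5, 10 -> fragments 1-2 completed (2 total).
Step 2: advance 2 -> fork_pos = 10 + 2 = 12. Next multiple of 5 is 15 (not reached); still 2 fragment(s).
Step 3: advance 1 -> fork_pos = 12 + 1 = 13. Next multiple of 5 is 15 (not reached); still 2 fragment(s).
Step 4: advance 16 -> fork_pos = 13 + 16 = 29. Reached multiple(s) of 5: 15, 20, 25 -> fragments 3-5 completed (5 total).
Step 5: advance 3 -> fork_pos = 29 + 3 = 32. Reached multiple(s) of 5: 30 -> fragment 6 completed (6 total).
Final fork_pos = 32, so 6 fragment(s) are complete. Build each: template segment -> complement -> reverse.
Fragment 1: template[0:5] = ATCGA -> complement TAGCT -> reversed TCGAT
Fragment 2: template[5:10] = ACCCC -> complement TGGGG -> reversed GGGGT
Fragment 3: template[10:15] = AATGC -> complement TTACG -> reversed GCATT
Fragment 4: template[15:20] = TTTAT -> complement AAATA -> reversed ATAAA
Fragment 5: template[20:25] = GTCAT -> complement CAGTA -> reversed ATGAC
Fragment 6: template[25:30] = GGACT -> complement CCTGA -> reversed AGTCC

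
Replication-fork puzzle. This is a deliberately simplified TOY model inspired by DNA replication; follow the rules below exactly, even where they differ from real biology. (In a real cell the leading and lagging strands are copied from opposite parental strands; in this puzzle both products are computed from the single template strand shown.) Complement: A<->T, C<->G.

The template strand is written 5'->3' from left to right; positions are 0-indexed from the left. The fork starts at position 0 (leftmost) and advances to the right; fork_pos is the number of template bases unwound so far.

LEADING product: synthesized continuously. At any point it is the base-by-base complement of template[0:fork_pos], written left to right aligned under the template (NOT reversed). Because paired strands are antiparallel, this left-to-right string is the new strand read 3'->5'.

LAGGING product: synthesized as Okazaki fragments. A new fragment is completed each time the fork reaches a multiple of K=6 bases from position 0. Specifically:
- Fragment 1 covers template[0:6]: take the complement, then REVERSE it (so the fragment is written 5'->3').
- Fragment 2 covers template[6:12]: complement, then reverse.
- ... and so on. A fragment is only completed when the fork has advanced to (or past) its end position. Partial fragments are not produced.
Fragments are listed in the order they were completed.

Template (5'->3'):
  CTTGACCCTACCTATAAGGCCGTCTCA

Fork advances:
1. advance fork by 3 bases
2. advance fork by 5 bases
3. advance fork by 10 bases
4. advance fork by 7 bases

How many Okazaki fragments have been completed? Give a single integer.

Step 1: advance 3 -> fork_pos = 0 + 3 = 3. Next multiple of 6 is 6 (not reached); still 0 fragment(s).
Step 2: advance 5 -> fork_pos = 3 + 5 = 8. Reached multiple(s) of 6: 6 -> fragment 1 completed (1 total).
Step 3: advance 10 -> fork_pos = 8 + 10 = 18. Reached multiple(s) of 6: 12, 18 -> fragments 2-3 completed (3 total).
Step 4: advance 7 -> fork_pos = 18 + 7 = 25. Reached multiple(s) of 6: 24 -> fragment 4 completed (4 total).
Check: final fork_pos = 25; the multiples of 6 that are <= 25 are 6..24 -> 25 // 6 = 4 completed fragment(s).

Answer: 4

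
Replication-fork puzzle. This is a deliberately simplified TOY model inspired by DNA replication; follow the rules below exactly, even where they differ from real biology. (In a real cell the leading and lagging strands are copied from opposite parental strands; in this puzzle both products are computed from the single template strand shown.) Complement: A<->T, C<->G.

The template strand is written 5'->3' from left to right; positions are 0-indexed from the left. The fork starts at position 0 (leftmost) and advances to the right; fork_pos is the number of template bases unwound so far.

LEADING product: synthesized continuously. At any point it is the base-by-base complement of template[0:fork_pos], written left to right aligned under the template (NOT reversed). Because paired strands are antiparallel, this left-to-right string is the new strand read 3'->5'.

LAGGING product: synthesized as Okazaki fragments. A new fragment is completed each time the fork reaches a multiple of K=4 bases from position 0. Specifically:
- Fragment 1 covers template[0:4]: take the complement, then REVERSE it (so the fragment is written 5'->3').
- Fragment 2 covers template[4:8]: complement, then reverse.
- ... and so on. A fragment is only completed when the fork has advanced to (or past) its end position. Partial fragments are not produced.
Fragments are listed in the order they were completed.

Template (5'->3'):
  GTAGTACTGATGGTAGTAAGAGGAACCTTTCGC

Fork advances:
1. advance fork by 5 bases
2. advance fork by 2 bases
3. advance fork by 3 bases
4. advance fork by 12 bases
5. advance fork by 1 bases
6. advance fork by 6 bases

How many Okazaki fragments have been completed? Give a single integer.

Answer: 7

Derivation:
Step 1: advance 5 -> fork_pos = 0 + 5 = 5. Reached multiple(s) of 4: 4 -> fragment 1 completed (1 total).
Step 2: advance 2 -> fork_pos = 5 + 2 = 7. Next multiple of 4 is 8 (not reached); still 1 fragment(s).
Step 3: advance 3 -> fork_pos = 7 + 3 = 10. Reached multiple(s) of 4: 8 -> fragment 2 completed (2 total).
Step 4: advance 12 -> fork_pos = 10 + 12 = 22. Reached multiple(s) of 4: 12, 16, 20 -> fragments 3-5 completed (5 total).
Step 5: advance 1 -> fork_pos = 22 + 1 = 23. Next multiple of 4 is 24 (not reached); still 5 fragment(s).
Step 6: advance 6 -> fork_pos = 23 + 6 = 29. Reached multiple(s) of 4: 24, 28 -> fragments 6-7 completed (7 total).
Check: final fork_pos = 29; the multiples of 4 that are <= 29 are 4..28 -> 29 // 4 = 7 completed fragment(s).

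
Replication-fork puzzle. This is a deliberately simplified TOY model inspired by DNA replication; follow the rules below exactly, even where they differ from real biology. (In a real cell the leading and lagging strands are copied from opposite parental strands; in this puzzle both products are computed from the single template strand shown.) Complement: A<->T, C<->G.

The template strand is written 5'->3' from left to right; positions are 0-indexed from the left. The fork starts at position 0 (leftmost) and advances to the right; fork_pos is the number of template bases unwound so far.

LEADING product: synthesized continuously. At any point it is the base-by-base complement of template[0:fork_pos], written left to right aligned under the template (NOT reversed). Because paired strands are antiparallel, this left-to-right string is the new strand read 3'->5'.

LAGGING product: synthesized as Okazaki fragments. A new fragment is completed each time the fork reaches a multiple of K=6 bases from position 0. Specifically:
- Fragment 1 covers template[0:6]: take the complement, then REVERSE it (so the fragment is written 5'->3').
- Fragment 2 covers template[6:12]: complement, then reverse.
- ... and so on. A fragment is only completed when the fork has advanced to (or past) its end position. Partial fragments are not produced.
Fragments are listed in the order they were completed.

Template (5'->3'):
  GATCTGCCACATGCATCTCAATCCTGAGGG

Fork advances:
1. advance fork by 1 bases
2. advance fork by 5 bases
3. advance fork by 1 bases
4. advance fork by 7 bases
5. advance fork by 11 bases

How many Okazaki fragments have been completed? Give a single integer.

Answer: 4

Derivation:
Step 1: advance 1 -> fork_pos = 0 + 1 = 1. Next multiple of 6 is 6 (not reached); still 0 fragment(s).
Step 2: advance 5 -> fork_pos = 1 + 5 = 6. Reached multiple(s) of 6: 6 -> fragment 1 completed (1 total).
Step 3: advance 1 -> fork_pos = 6 + 1 = 7. Next multiple of 6 is 12 (not reached); still 1 fragment(s).
Step 4: advance 7 -> fork_pos = 7 + 7 = 14. Reached multiple(s) of 6: 12 -> fragment 2 completed (2 total).
Step 5: advance 11 -> fork_pos = 14 + 11 = 25. Reached multiple(s) of 6: 18, 24 -> fragments 3-4 completed (4 total).
Check: final fork_pos = 25; the multiples of 6 that are <= 25 are 6..24 -> 25 // 6 = 4 completed fragment(s).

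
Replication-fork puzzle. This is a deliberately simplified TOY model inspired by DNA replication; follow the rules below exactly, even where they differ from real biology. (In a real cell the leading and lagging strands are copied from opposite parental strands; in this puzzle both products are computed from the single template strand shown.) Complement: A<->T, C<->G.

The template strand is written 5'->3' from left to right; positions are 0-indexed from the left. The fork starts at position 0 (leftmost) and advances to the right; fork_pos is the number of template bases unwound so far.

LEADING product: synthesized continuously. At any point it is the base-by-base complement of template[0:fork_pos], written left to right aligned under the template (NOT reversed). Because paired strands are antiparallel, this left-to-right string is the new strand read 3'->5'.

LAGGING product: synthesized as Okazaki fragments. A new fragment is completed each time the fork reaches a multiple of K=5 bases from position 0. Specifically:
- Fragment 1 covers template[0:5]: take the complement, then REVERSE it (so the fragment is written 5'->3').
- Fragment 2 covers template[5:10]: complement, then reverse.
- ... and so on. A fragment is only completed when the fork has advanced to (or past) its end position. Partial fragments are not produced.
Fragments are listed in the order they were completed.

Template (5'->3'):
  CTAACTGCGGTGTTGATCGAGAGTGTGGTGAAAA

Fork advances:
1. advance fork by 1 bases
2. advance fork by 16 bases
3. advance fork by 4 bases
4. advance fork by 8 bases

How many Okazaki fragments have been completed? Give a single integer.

Step 1: advance 1 -> fork_pos = 0 + 1 = 1. Next multiple of 5 is 5 (not reached); still 0 fragment(s).
Step 2: advance 16 -> fork_pos = 1 + 16 = 17. Reached multiple(s) of 5: 5, 10, 15 -> fragments 1-3 completed (3 total).
Step 3: advance 4 -> fork_pos = 17 + 4 = 21. Reached multiple(s) of 5: 20 -> fragment 4 completed (4 total).
Step 4: advance 8 -> fork_pos = 21 + 8 = 29. Reached multiple(s) of 5: 25 -> fragment 5 completed (5 total).
Check: final fork_pos = 29; the multiples of 5 that are <= 29 are 5..25 -> 29 // 5 = 5 completed fragment(s).

Answer: 5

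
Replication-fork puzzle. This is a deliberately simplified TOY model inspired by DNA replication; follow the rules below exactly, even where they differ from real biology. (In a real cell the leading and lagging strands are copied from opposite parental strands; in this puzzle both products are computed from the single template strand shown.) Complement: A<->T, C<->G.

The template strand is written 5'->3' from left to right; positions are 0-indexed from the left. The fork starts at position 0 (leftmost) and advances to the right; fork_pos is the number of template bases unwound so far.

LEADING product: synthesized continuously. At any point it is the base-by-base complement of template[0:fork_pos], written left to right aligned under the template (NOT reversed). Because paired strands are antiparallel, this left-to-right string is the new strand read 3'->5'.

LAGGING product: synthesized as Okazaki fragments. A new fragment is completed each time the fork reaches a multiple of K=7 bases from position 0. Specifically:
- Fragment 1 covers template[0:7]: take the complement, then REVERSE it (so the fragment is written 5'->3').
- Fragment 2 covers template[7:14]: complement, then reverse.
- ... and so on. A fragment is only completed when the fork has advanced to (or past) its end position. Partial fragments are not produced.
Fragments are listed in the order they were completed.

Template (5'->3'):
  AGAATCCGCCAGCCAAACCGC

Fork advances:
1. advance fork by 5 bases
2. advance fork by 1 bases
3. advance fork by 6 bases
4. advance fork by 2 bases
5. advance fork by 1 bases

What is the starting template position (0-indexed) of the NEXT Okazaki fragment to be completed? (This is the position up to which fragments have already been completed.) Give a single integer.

Step 1: advance 5 -> fork_pos = 0 + 5 = 5. Next multiple of 7 is 7 (not reached); still 0 fragment(s).
Step 2: advance 1 -> fork_pos = 5 + 1 = 6. Next multiple of 7 is 7 (not reached); still 0 fragment(s).
Step 3: advance 6 -> fork_pos = 6 + 6 = 12. Reached multiple(s) of 7: 7 -> fragment 1 completed (1 total).
Step 4: advance 2 -> fork_pos = 12 + 2 = 14. Reached multiple(s) of 7: 14 -> fragment 2 completed (2 total).
Step 5: advance 1 -> fork_pos = 14 + 1 = 15. Next multiple of 7 is 21 (not reached); still 2 fragment(s).
2 fragment(s) completed, covering template[0:14] (2 x 7 = 14). The next fragment, fragment 3, covers template[14:21], so it starts at position 14.

Answer: 14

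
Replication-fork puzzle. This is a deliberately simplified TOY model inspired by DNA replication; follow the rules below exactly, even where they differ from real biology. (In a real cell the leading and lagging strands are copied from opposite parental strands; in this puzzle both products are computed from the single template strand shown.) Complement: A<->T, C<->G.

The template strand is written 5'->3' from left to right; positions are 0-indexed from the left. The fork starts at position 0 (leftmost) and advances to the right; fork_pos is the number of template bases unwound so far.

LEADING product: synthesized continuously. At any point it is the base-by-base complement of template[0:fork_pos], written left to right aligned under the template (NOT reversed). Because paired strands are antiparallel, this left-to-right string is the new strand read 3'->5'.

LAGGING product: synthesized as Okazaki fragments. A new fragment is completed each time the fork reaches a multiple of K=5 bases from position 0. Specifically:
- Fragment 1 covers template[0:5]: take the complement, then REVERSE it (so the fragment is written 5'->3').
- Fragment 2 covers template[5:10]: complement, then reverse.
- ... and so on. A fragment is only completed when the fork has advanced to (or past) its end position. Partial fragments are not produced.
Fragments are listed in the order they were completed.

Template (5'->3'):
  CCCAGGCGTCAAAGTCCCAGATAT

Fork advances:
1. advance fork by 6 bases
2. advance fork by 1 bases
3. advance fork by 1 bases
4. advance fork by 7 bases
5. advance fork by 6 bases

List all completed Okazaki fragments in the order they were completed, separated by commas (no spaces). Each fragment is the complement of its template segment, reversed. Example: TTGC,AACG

Step 1: advance 6 -> fork_pos = 0 + 6 = 6. Reached multiple(s) of 5: 5 -> fragment 1 completed (1 total).
Step 2: advance 1 -> fork_pos = 6 + 1 = 7. Next multiple of 5 is 10 (not reached); still 1 fragment(s).
Step 3: advance 1 -> fork_pos = 7 + 1 = 8. Next multiple of 5 is 10 (not reached); still 1 fragment(s).
Step 4: advance 7 -> fork_pos = 8 + 7 = 15. Reached multiple(s) of 5: 10, 15 -> fragments 2-3 completed (3 total).
Step 5: advance 6 -> fork_pos = 15 + 6 = 21. Reached multiple(s) of 5: 20 -> fragment 4 completed (4 total).
Final fork_pos = 21, so 4 fragment(s) are complete. Build each: template segment -> complement -> reverse.
Fragment 1: template[0:5] = CCCAG -> complement GGGTC -> reversed CTGGG
Fragment 2: template[5:10] = GCGTC -> complement CGCAG -> reversed GACGC
Fragment 3: template[10:15] = AAAGT -> complement TTTCA -> reversed ACTTT
Fragment 4: template[15:20] = CCCAG -> complement GGGTC -> reversed CTGGG

Answer: CTGGG,GACGC,ACTTT,CTGGG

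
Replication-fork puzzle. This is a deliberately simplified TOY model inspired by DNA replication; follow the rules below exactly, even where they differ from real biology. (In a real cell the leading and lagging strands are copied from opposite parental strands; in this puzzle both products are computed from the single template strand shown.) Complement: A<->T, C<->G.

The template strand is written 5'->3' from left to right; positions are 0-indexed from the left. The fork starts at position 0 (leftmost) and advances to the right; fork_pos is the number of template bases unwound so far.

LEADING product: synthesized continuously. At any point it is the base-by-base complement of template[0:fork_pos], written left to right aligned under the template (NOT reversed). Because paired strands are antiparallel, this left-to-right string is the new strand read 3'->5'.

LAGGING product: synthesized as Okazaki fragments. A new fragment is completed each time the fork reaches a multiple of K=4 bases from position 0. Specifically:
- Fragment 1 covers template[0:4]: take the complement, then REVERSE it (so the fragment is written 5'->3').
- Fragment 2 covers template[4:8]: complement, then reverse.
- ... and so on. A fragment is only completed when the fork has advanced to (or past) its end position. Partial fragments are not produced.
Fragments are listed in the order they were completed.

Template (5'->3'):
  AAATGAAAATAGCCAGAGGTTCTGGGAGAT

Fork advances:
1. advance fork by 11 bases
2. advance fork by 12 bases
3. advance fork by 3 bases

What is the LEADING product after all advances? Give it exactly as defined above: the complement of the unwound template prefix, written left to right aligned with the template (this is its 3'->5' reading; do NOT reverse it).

Step 1: advance 11 -> fork_pos = 0 + 11 = 11.
Step 2: advance 12 -> fork_pos = 11 + 12 = 23.
Step 3: advance 3 -> fork_pos = 23 + 3 = 26.
Unwound prefix: template[0:26] = AAATGAAAATAGCCAGAGGTTCTGGG
Complement it base by base (A<->T, C<->G), keeping left-to-right order:
  [0:5] AAATG -> TTTAC
  [5:10] AAAAT -> TTTTA
  [10:15] AGCCA -> TCGGT
  [15:20] GAGGT -> CTCCA
  [20:25] TCTGG -> AGACC
  [25:26] G -> C
Concatenate: TTTACTTTTATCGGTCTCCAAGACCC (length 26; written aligned with the template, i.e. 3'->5').

Answer: TTTACTTTTATCGGTCTCCAAGACCC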